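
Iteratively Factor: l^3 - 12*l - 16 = (l + 2)*(l^2 - 2*l - 8) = (l + 2)^2*(l - 4)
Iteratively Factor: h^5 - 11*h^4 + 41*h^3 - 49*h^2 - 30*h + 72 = (h - 4)*(h^4 - 7*h^3 + 13*h^2 + 3*h - 18) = (h - 4)*(h - 3)*(h^3 - 4*h^2 + h + 6) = (h - 4)*(h - 3)^2*(h^2 - h - 2) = (h - 4)*(h - 3)^2*(h + 1)*(h - 2)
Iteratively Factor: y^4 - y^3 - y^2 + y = (y)*(y^3 - y^2 - y + 1) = y*(y - 1)*(y^2 - 1) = y*(y - 1)*(y + 1)*(y - 1)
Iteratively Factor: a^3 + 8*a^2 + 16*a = (a + 4)*(a^2 + 4*a) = (a + 4)^2*(a)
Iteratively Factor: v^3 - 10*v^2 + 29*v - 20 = (v - 4)*(v^2 - 6*v + 5) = (v - 4)*(v - 1)*(v - 5)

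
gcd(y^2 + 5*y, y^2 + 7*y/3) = y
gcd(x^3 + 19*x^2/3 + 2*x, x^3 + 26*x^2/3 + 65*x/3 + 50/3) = 1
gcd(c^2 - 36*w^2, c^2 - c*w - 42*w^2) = c + 6*w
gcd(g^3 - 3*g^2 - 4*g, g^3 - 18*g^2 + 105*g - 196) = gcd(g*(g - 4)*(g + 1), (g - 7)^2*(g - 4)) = g - 4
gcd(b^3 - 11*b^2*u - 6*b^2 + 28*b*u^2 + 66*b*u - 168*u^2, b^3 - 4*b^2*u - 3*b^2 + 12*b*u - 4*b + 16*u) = -b + 4*u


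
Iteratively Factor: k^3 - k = (k - 1)*(k^2 + k) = k*(k - 1)*(k + 1)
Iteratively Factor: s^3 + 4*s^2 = (s + 4)*(s^2) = s*(s + 4)*(s)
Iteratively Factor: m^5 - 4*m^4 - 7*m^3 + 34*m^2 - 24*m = (m - 1)*(m^4 - 3*m^3 - 10*m^2 + 24*m) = (m - 1)*(m + 3)*(m^3 - 6*m^2 + 8*m) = m*(m - 1)*(m + 3)*(m^2 - 6*m + 8) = m*(m - 4)*(m - 1)*(m + 3)*(m - 2)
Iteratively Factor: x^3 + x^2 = (x)*(x^2 + x) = x^2*(x + 1)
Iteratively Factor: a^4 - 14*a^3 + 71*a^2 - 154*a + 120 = (a - 4)*(a^3 - 10*a^2 + 31*a - 30) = (a - 4)*(a - 3)*(a^2 - 7*a + 10) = (a - 4)*(a - 3)*(a - 2)*(a - 5)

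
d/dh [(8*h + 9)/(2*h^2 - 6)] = (4*h^2 - h*(8*h + 9) - 12)/(h^2 - 3)^2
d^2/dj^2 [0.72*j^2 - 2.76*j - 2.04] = 1.44000000000000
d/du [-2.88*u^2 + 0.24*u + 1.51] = 0.24 - 5.76*u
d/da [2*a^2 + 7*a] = 4*a + 7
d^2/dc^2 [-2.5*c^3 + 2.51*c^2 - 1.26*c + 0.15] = 5.02 - 15.0*c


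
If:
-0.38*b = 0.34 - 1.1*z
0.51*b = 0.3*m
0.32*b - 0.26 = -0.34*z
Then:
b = 0.35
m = 0.60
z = 0.43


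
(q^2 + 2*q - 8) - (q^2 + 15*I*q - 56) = 2*q - 15*I*q + 48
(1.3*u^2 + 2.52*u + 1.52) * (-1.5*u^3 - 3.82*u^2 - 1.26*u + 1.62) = -1.95*u^5 - 8.746*u^4 - 13.5444*u^3 - 6.8756*u^2 + 2.1672*u + 2.4624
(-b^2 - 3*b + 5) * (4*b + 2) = -4*b^3 - 14*b^2 + 14*b + 10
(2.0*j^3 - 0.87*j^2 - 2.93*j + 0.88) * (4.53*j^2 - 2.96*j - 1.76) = 9.06*j^5 - 9.8611*j^4 - 14.2177*j^3 + 14.1904*j^2 + 2.552*j - 1.5488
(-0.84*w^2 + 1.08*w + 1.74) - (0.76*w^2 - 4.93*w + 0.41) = -1.6*w^2 + 6.01*w + 1.33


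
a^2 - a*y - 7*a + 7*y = (a - 7)*(a - y)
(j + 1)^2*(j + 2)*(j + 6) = j^4 + 10*j^3 + 29*j^2 + 32*j + 12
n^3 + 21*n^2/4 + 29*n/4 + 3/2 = (n + 1/4)*(n + 2)*(n + 3)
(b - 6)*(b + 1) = b^2 - 5*b - 6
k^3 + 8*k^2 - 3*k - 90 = (k - 3)*(k + 5)*(k + 6)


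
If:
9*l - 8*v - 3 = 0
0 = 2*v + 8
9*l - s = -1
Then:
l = -29/9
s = -28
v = -4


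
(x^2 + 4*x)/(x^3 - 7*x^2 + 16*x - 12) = x*(x + 4)/(x^3 - 7*x^2 + 16*x - 12)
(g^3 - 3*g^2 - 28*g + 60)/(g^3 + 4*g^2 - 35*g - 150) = (g - 2)/(g + 5)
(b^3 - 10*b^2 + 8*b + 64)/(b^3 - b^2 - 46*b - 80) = (b - 4)/(b + 5)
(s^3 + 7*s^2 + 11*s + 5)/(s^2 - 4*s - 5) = (s^2 + 6*s + 5)/(s - 5)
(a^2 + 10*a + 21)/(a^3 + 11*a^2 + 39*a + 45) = (a + 7)/(a^2 + 8*a + 15)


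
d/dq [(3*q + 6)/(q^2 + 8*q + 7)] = 3*(q^2 + 8*q - 2*(q + 2)*(q + 4) + 7)/(q^2 + 8*q + 7)^2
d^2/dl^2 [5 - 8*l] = 0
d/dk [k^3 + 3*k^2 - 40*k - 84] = 3*k^2 + 6*k - 40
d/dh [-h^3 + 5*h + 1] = 5 - 3*h^2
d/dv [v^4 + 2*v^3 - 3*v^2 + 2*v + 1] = 4*v^3 + 6*v^2 - 6*v + 2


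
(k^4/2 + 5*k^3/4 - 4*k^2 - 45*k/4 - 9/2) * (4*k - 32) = 2*k^5 - 11*k^4 - 56*k^3 + 83*k^2 + 342*k + 144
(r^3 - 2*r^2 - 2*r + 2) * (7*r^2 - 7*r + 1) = 7*r^5 - 21*r^4 + r^3 + 26*r^2 - 16*r + 2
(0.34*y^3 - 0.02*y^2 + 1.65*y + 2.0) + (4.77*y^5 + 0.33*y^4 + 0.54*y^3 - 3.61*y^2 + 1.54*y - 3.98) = 4.77*y^5 + 0.33*y^4 + 0.88*y^3 - 3.63*y^2 + 3.19*y - 1.98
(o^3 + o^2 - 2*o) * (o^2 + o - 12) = o^5 + 2*o^4 - 13*o^3 - 14*o^2 + 24*o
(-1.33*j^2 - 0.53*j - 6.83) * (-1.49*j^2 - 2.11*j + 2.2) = 1.9817*j^4 + 3.596*j^3 + 8.369*j^2 + 13.2453*j - 15.026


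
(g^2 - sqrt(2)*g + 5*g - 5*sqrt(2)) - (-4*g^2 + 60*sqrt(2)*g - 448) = 5*g^2 - 61*sqrt(2)*g + 5*g - 5*sqrt(2) + 448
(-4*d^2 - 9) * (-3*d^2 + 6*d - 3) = 12*d^4 - 24*d^3 + 39*d^2 - 54*d + 27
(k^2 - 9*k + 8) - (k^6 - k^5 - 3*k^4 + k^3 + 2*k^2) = -k^6 + k^5 + 3*k^4 - k^3 - k^2 - 9*k + 8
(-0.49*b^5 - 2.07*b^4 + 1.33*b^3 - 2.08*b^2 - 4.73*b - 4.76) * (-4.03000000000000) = 1.9747*b^5 + 8.3421*b^4 - 5.3599*b^3 + 8.3824*b^2 + 19.0619*b + 19.1828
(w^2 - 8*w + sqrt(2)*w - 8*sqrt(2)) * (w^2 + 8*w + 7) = w^4 + sqrt(2)*w^3 - 57*w^2 - 57*sqrt(2)*w - 56*w - 56*sqrt(2)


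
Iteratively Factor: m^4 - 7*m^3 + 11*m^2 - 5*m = (m)*(m^3 - 7*m^2 + 11*m - 5) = m*(m - 1)*(m^2 - 6*m + 5) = m*(m - 5)*(m - 1)*(m - 1)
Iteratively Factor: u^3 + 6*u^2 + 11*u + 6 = (u + 3)*(u^2 + 3*u + 2) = (u + 2)*(u + 3)*(u + 1)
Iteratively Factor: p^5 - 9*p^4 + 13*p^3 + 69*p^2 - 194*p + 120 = (p - 5)*(p^4 - 4*p^3 - 7*p^2 + 34*p - 24) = (p - 5)*(p - 2)*(p^3 - 2*p^2 - 11*p + 12) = (p - 5)*(p - 4)*(p - 2)*(p^2 + 2*p - 3) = (p - 5)*(p - 4)*(p - 2)*(p - 1)*(p + 3)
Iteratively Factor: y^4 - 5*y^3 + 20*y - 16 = (y - 4)*(y^3 - y^2 - 4*y + 4) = (y - 4)*(y - 1)*(y^2 - 4) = (y - 4)*(y - 1)*(y + 2)*(y - 2)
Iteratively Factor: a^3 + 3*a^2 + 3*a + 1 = (a + 1)*(a^2 + 2*a + 1) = (a + 1)^2*(a + 1)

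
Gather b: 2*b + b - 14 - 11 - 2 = 3*b - 27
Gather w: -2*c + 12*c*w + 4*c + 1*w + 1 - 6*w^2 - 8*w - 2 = 2*c - 6*w^2 + w*(12*c - 7) - 1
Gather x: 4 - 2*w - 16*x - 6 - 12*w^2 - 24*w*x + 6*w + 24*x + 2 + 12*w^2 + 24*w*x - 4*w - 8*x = 0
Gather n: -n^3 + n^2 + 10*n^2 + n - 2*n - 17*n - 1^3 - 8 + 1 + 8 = -n^3 + 11*n^2 - 18*n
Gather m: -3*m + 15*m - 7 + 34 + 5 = 12*m + 32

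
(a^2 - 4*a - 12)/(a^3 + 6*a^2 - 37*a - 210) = (a + 2)/(a^2 + 12*a + 35)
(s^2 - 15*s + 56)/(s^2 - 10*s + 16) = (s - 7)/(s - 2)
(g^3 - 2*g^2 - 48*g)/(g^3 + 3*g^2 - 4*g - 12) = g*(g^2 - 2*g - 48)/(g^3 + 3*g^2 - 4*g - 12)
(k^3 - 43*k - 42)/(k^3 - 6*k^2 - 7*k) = (k + 6)/k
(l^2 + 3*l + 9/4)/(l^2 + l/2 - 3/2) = (l + 3/2)/(l - 1)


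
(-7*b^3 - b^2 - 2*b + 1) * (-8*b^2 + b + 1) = 56*b^5 + b^4 + 8*b^3 - 11*b^2 - b + 1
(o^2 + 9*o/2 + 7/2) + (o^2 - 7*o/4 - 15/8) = 2*o^2 + 11*o/4 + 13/8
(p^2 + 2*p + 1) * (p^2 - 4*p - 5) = p^4 - 2*p^3 - 12*p^2 - 14*p - 5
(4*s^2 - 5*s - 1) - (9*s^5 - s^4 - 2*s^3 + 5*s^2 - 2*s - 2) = -9*s^5 + s^4 + 2*s^3 - s^2 - 3*s + 1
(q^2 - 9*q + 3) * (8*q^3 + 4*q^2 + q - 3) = 8*q^5 - 68*q^4 - 11*q^3 + 30*q - 9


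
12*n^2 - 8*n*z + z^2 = (-6*n + z)*(-2*n + z)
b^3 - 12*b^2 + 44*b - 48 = (b - 6)*(b - 4)*(b - 2)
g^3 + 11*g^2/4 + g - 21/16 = (g - 1/2)*(g + 3/2)*(g + 7/4)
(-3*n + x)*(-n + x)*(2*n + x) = 6*n^3 - 5*n^2*x - 2*n*x^2 + x^3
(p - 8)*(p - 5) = p^2 - 13*p + 40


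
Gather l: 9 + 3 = 12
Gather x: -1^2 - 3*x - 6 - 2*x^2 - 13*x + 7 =-2*x^2 - 16*x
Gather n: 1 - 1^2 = 0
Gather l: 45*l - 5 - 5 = 45*l - 10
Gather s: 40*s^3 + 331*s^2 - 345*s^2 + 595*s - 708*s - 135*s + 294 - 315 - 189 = 40*s^3 - 14*s^2 - 248*s - 210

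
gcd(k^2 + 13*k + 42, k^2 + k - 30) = k + 6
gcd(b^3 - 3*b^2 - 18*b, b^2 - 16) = 1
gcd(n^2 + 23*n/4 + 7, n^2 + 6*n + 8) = n + 4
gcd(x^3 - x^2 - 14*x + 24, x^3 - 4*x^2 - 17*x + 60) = x^2 + x - 12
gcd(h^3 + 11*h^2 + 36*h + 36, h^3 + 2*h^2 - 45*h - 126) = h^2 + 9*h + 18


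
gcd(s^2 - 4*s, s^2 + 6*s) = s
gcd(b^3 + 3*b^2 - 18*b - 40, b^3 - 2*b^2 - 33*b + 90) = 1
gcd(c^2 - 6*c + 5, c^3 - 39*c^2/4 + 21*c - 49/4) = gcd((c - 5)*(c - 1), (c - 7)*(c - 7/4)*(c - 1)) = c - 1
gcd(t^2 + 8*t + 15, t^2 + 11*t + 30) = t + 5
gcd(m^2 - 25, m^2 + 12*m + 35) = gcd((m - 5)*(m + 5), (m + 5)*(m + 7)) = m + 5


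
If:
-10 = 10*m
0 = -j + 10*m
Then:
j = -10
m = -1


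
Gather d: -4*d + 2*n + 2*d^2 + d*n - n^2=2*d^2 + d*(n - 4) - n^2 + 2*n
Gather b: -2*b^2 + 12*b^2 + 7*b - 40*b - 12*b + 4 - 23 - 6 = 10*b^2 - 45*b - 25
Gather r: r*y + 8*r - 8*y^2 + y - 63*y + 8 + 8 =r*(y + 8) - 8*y^2 - 62*y + 16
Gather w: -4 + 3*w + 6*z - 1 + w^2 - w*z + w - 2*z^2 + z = w^2 + w*(4 - z) - 2*z^2 + 7*z - 5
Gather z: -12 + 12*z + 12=12*z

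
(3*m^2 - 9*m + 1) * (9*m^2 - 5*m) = 27*m^4 - 96*m^3 + 54*m^2 - 5*m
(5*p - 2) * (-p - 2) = -5*p^2 - 8*p + 4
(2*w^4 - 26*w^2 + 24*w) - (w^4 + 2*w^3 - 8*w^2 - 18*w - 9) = w^4 - 2*w^3 - 18*w^2 + 42*w + 9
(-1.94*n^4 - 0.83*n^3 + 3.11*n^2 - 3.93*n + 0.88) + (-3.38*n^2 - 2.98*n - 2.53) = -1.94*n^4 - 0.83*n^3 - 0.27*n^2 - 6.91*n - 1.65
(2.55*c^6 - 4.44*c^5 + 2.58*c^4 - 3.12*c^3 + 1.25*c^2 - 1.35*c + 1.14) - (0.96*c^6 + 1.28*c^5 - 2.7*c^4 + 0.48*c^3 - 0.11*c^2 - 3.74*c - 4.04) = 1.59*c^6 - 5.72*c^5 + 5.28*c^4 - 3.6*c^3 + 1.36*c^2 + 2.39*c + 5.18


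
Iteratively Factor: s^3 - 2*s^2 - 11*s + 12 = (s - 1)*(s^2 - s - 12) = (s - 1)*(s + 3)*(s - 4)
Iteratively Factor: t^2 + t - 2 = (t - 1)*(t + 2)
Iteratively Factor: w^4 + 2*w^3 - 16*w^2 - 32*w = (w)*(w^3 + 2*w^2 - 16*w - 32) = w*(w + 4)*(w^2 - 2*w - 8) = w*(w + 2)*(w + 4)*(w - 4)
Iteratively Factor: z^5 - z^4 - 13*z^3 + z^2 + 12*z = (z)*(z^4 - z^3 - 13*z^2 + z + 12) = z*(z + 3)*(z^3 - 4*z^2 - z + 4) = z*(z - 1)*(z + 3)*(z^2 - 3*z - 4) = z*(z - 1)*(z + 1)*(z + 3)*(z - 4)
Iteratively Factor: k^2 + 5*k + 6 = (k + 3)*(k + 2)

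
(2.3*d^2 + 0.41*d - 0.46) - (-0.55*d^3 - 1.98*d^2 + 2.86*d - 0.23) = 0.55*d^3 + 4.28*d^2 - 2.45*d - 0.23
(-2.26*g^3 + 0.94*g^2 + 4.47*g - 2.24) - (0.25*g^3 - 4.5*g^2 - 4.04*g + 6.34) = -2.51*g^3 + 5.44*g^2 + 8.51*g - 8.58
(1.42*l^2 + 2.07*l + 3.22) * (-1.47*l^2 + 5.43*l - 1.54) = -2.0874*l^4 + 4.6677*l^3 + 4.3199*l^2 + 14.2968*l - 4.9588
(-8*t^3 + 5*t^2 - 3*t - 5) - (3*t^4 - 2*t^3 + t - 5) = -3*t^4 - 6*t^3 + 5*t^2 - 4*t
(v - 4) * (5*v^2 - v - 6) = 5*v^3 - 21*v^2 - 2*v + 24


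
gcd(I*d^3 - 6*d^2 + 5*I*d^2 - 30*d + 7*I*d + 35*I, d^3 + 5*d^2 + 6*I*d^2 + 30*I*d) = d + 5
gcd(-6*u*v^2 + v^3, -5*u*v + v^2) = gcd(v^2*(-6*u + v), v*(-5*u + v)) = v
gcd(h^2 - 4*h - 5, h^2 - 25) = h - 5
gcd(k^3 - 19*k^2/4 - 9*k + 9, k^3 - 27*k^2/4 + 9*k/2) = k^2 - 27*k/4 + 9/2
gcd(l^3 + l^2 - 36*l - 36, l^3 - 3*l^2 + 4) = l + 1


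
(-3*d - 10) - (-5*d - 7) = 2*d - 3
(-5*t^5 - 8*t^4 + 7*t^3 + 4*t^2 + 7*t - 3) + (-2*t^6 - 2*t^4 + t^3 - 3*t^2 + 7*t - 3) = -2*t^6 - 5*t^5 - 10*t^4 + 8*t^3 + t^2 + 14*t - 6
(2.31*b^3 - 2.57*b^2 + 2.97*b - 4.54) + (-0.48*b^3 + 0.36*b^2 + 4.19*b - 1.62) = 1.83*b^3 - 2.21*b^2 + 7.16*b - 6.16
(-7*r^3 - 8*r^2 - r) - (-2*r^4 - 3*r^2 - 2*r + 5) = 2*r^4 - 7*r^3 - 5*r^2 + r - 5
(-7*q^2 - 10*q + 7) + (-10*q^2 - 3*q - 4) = -17*q^2 - 13*q + 3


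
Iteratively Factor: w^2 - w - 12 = (w + 3)*(w - 4)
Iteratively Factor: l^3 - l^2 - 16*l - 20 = (l + 2)*(l^2 - 3*l - 10) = (l - 5)*(l + 2)*(l + 2)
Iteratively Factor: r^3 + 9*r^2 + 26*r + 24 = (r + 2)*(r^2 + 7*r + 12) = (r + 2)*(r + 3)*(r + 4)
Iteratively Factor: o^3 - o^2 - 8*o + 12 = (o + 3)*(o^2 - 4*o + 4) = (o - 2)*(o + 3)*(o - 2)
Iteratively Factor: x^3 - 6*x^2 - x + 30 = (x + 2)*(x^2 - 8*x + 15) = (x - 5)*(x + 2)*(x - 3)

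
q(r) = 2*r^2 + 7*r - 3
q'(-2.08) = -1.32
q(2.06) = 19.91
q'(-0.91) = 3.36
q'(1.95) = 14.80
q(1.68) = 14.40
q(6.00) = 111.00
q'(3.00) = 19.00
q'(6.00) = 31.00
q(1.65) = 14.00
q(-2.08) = -8.91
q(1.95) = 18.26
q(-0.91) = -7.71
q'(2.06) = 15.24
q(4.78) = 76.16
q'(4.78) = 26.12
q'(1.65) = 13.60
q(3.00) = 36.00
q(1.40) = 10.72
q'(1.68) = 13.72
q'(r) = 4*r + 7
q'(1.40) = 12.60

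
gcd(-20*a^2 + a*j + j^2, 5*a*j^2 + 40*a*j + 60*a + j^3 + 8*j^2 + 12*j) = 5*a + j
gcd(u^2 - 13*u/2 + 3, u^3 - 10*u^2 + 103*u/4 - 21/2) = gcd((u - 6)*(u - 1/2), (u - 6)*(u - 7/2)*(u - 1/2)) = u^2 - 13*u/2 + 3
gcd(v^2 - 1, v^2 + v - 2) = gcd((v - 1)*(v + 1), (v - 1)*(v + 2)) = v - 1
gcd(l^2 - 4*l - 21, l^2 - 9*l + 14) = l - 7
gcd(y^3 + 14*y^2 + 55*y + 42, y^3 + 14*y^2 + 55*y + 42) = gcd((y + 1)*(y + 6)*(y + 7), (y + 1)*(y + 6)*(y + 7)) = y^3 + 14*y^2 + 55*y + 42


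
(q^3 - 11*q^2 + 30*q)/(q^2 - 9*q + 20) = q*(q - 6)/(q - 4)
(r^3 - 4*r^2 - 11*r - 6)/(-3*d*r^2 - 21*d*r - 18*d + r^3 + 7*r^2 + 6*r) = (r^2 - 5*r - 6)/(-3*d*r - 18*d + r^2 + 6*r)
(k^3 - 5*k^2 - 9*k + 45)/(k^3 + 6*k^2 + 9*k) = (k^2 - 8*k + 15)/(k*(k + 3))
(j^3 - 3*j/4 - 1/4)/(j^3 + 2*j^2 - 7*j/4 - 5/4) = (2*j + 1)/(2*j + 5)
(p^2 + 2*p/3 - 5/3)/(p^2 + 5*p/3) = (p - 1)/p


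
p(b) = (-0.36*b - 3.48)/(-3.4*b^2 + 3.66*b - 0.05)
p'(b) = (-0.36*b - 3.48)*(6.8*b - 3.66)/(-3.4*b^2 + 3.66*b - 0.05)^2 - 0.36/(-3.4*b^2 + 3.66*b - 0.05)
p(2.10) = 0.58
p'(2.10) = -0.78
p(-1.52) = 0.22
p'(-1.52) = 0.25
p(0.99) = -15.91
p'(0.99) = -204.31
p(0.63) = -4.09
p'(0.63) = -3.21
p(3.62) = 0.15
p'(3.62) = -0.09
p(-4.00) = 0.03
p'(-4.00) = 0.02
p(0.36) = -4.36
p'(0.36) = 5.96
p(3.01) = 0.23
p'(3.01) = -0.18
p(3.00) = 0.23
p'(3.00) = -0.18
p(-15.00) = -0.00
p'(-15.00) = 0.00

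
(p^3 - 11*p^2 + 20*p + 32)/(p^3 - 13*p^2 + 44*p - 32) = (p + 1)/(p - 1)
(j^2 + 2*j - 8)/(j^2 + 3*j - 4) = (j - 2)/(j - 1)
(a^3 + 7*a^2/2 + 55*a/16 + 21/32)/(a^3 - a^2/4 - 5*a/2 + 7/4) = (8*a^2 + 14*a + 3)/(8*(a^2 - 2*a + 1))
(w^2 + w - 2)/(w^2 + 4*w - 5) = (w + 2)/(w + 5)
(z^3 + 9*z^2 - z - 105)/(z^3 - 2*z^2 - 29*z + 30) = (z^2 + 4*z - 21)/(z^2 - 7*z + 6)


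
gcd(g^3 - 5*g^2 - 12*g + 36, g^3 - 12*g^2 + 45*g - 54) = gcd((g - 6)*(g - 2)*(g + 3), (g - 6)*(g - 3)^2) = g - 6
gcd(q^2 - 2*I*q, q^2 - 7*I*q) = q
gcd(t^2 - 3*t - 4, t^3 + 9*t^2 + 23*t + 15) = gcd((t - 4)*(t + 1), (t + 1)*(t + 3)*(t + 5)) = t + 1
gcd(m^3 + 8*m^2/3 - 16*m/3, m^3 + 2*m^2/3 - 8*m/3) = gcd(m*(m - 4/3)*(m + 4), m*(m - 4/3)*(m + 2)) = m^2 - 4*m/3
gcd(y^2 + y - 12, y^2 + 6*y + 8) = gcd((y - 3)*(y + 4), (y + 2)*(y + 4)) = y + 4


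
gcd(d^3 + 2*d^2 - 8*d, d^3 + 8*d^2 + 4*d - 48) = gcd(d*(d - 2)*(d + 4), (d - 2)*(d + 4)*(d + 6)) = d^2 + 2*d - 8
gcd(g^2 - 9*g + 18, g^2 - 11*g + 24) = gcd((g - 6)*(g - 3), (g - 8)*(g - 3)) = g - 3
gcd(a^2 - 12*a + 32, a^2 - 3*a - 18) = 1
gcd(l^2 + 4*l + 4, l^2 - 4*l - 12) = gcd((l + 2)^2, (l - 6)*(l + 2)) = l + 2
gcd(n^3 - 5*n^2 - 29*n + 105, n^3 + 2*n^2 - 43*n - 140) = n^2 - 2*n - 35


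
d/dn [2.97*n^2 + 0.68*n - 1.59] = 5.94*n + 0.68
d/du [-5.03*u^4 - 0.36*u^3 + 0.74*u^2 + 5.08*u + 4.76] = -20.12*u^3 - 1.08*u^2 + 1.48*u + 5.08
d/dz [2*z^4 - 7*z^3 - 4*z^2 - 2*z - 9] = 8*z^3 - 21*z^2 - 8*z - 2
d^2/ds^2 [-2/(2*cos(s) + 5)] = 4*(-5*cos(s) + cos(2*s) - 3)/(2*cos(s) + 5)^3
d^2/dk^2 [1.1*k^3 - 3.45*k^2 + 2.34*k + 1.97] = 6.6*k - 6.9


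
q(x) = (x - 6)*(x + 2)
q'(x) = 2*x - 4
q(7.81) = 17.76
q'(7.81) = 11.62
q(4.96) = -7.24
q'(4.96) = 5.92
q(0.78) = -14.51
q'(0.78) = -2.44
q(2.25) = -15.94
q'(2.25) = 0.50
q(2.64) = -15.59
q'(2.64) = 1.28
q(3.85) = -12.58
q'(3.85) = 3.70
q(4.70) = -8.71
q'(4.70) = 5.40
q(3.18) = -14.61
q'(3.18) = 2.36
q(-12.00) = 180.00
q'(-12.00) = -28.00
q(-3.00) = 9.00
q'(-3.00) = -10.00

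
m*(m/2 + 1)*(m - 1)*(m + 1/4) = m^4/2 + 5*m^3/8 - 7*m^2/8 - m/4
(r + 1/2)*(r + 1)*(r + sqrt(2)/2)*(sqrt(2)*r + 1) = sqrt(2)*r^4 + 2*r^3 + 3*sqrt(2)*r^3/2 + sqrt(2)*r^2 + 3*r^2 + r + 3*sqrt(2)*r/4 + sqrt(2)/4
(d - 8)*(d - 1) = d^2 - 9*d + 8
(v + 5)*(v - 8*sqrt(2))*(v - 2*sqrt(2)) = v^3 - 10*sqrt(2)*v^2 + 5*v^2 - 50*sqrt(2)*v + 32*v + 160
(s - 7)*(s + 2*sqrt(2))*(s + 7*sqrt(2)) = s^3 - 7*s^2 + 9*sqrt(2)*s^2 - 63*sqrt(2)*s + 28*s - 196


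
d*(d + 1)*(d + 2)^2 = d^4 + 5*d^3 + 8*d^2 + 4*d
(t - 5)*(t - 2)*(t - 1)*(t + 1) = t^4 - 7*t^3 + 9*t^2 + 7*t - 10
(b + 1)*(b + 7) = b^2 + 8*b + 7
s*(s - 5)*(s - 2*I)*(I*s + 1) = I*s^4 + 3*s^3 - 5*I*s^3 - 15*s^2 - 2*I*s^2 + 10*I*s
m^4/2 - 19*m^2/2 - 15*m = m*(m/2 + 1)*(m - 5)*(m + 3)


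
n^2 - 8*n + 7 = (n - 7)*(n - 1)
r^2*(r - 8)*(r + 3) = r^4 - 5*r^3 - 24*r^2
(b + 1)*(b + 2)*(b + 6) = b^3 + 9*b^2 + 20*b + 12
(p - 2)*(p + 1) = p^2 - p - 2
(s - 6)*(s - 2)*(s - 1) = s^3 - 9*s^2 + 20*s - 12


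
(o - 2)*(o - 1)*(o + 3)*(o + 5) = o^4 + 5*o^3 - 7*o^2 - 29*o + 30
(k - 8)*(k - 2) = k^2 - 10*k + 16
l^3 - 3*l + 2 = (l - 1)^2*(l + 2)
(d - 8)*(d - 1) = d^2 - 9*d + 8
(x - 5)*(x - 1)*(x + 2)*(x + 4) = x^4 - 23*x^2 - 18*x + 40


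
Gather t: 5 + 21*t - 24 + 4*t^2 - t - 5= 4*t^2 + 20*t - 24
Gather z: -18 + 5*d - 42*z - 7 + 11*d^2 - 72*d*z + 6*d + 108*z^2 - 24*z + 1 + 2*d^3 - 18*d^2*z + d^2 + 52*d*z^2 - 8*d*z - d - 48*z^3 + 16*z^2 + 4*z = 2*d^3 + 12*d^2 + 10*d - 48*z^3 + z^2*(52*d + 124) + z*(-18*d^2 - 80*d - 62) - 24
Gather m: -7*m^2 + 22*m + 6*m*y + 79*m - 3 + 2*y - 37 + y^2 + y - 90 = -7*m^2 + m*(6*y + 101) + y^2 + 3*y - 130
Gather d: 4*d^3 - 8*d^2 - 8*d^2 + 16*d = 4*d^3 - 16*d^2 + 16*d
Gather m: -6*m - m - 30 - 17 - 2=-7*m - 49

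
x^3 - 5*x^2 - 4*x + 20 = (x - 5)*(x - 2)*(x + 2)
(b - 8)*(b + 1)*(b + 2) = b^3 - 5*b^2 - 22*b - 16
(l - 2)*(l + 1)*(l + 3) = l^3 + 2*l^2 - 5*l - 6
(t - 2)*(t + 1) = t^2 - t - 2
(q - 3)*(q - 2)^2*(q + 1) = q^4 - 6*q^3 + 9*q^2 + 4*q - 12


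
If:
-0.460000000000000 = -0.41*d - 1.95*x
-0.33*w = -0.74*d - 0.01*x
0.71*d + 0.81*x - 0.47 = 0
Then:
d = 0.52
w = 1.16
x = 0.13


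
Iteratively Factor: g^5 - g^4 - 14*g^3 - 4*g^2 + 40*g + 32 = (g + 1)*(g^4 - 2*g^3 - 12*g^2 + 8*g + 32) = (g - 2)*(g + 1)*(g^3 - 12*g - 16) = (g - 4)*(g - 2)*(g + 1)*(g^2 + 4*g + 4) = (g - 4)*(g - 2)*(g + 1)*(g + 2)*(g + 2)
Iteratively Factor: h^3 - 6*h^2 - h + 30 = (h - 5)*(h^2 - h - 6) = (h - 5)*(h - 3)*(h + 2)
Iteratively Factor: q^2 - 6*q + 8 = (q - 2)*(q - 4)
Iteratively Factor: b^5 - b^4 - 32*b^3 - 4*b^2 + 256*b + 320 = (b - 5)*(b^4 + 4*b^3 - 12*b^2 - 64*b - 64) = (b - 5)*(b - 4)*(b^3 + 8*b^2 + 20*b + 16) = (b - 5)*(b - 4)*(b + 4)*(b^2 + 4*b + 4) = (b - 5)*(b - 4)*(b + 2)*(b + 4)*(b + 2)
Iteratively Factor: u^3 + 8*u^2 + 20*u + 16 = (u + 2)*(u^2 + 6*u + 8) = (u + 2)*(u + 4)*(u + 2)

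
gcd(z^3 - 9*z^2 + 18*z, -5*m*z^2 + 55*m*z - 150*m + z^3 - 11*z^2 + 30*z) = z - 6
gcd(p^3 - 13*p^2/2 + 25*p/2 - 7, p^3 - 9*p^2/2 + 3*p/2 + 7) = p^2 - 11*p/2 + 7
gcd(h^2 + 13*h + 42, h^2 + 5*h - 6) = h + 6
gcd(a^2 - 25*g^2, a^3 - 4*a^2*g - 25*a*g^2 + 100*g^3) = a^2 - 25*g^2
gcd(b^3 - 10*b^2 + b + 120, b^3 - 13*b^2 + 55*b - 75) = b - 5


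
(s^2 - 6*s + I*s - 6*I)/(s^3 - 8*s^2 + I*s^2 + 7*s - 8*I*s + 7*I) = (s - 6)/(s^2 - 8*s + 7)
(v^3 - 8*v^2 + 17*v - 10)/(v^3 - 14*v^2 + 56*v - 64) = (v^2 - 6*v + 5)/(v^2 - 12*v + 32)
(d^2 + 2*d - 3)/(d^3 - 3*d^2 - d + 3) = (d + 3)/(d^2 - 2*d - 3)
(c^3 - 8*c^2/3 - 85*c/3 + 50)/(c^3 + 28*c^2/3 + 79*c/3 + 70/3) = (3*c^2 - 23*c + 30)/(3*c^2 + 13*c + 14)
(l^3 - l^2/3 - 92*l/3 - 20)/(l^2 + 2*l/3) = l - 1 - 30/l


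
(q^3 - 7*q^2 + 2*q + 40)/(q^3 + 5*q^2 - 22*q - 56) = (q - 5)/(q + 7)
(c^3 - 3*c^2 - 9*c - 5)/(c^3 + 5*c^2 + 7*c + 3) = (c - 5)/(c + 3)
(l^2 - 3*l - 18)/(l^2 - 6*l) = (l + 3)/l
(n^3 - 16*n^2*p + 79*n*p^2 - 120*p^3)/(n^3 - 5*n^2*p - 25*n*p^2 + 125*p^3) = (-n^2 + 11*n*p - 24*p^2)/(-n^2 + 25*p^2)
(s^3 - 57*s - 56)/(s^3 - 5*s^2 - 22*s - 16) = (s + 7)/(s + 2)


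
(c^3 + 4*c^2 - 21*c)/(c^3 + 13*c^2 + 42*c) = (c - 3)/(c + 6)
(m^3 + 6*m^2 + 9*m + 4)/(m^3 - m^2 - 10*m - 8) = (m^2 + 5*m + 4)/(m^2 - 2*m - 8)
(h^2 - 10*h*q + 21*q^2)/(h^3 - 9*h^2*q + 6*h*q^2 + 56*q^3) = (-h + 3*q)/(-h^2 + 2*h*q + 8*q^2)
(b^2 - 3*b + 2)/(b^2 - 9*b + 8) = (b - 2)/(b - 8)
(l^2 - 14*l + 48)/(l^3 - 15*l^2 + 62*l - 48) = 1/(l - 1)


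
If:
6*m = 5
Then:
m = 5/6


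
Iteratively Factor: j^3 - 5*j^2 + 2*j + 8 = (j - 4)*(j^2 - j - 2) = (j - 4)*(j + 1)*(j - 2)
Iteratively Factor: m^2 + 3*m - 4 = (m - 1)*(m + 4)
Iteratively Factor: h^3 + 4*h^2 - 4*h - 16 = (h + 2)*(h^2 + 2*h - 8) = (h + 2)*(h + 4)*(h - 2)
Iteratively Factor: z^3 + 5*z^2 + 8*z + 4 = (z + 1)*(z^2 + 4*z + 4) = (z + 1)*(z + 2)*(z + 2)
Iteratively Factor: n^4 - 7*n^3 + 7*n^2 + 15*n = (n - 3)*(n^3 - 4*n^2 - 5*n) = (n - 5)*(n - 3)*(n^2 + n) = n*(n - 5)*(n - 3)*(n + 1)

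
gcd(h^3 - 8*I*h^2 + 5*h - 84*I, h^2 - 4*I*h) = h - 4*I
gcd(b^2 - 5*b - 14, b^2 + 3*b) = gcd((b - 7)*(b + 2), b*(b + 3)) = 1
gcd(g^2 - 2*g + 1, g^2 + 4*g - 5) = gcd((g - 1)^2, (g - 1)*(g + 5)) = g - 1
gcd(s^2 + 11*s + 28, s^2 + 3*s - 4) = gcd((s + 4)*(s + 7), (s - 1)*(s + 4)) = s + 4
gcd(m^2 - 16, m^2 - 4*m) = m - 4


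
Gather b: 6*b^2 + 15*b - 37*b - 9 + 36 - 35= 6*b^2 - 22*b - 8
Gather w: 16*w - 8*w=8*w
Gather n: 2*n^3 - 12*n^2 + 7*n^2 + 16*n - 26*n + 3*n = 2*n^3 - 5*n^2 - 7*n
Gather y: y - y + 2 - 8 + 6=0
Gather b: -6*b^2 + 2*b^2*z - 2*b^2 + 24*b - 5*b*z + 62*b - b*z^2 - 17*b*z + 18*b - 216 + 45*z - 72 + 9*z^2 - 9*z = b^2*(2*z - 8) + b*(-z^2 - 22*z + 104) + 9*z^2 + 36*z - 288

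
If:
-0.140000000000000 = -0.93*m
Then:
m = 0.15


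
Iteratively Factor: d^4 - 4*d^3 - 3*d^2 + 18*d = (d)*(d^3 - 4*d^2 - 3*d + 18) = d*(d + 2)*(d^2 - 6*d + 9) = d*(d - 3)*(d + 2)*(d - 3)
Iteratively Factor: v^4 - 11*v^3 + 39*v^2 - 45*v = (v)*(v^3 - 11*v^2 + 39*v - 45) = v*(v - 3)*(v^2 - 8*v + 15) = v*(v - 3)^2*(v - 5)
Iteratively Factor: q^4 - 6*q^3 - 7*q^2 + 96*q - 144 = (q - 3)*(q^3 - 3*q^2 - 16*q + 48) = (q - 3)^2*(q^2 - 16) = (q - 3)^2*(q + 4)*(q - 4)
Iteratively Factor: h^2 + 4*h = (h)*(h + 4)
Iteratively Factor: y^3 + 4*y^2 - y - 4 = (y - 1)*(y^2 + 5*y + 4) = (y - 1)*(y + 1)*(y + 4)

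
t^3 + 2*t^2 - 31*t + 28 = (t - 4)*(t - 1)*(t + 7)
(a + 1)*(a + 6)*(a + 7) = a^3 + 14*a^2 + 55*a + 42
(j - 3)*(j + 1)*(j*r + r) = j^3*r - j^2*r - 5*j*r - 3*r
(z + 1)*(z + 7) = z^2 + 8*z + 7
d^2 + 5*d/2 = d*(d + 5/2)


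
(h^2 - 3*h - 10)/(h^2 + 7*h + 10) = (h - 5)/(h + 5)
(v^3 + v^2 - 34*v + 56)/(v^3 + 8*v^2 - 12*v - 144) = (v^2 + 5*v - 14)/(v^2 + 12*v + 36)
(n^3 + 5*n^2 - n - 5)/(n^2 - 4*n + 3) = (n^2 + 6*n + 5)/(n - 3)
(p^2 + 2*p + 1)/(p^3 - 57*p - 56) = (p + 1)/(p^2 - p - 56)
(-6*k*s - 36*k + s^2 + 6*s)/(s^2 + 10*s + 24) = (-6*k + s)/(s + 4)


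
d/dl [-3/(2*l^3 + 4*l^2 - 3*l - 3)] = 3*(6*l^2 + 8*l - 3)/(2*l^3 + 4*l^2 - 3*l - 3)^2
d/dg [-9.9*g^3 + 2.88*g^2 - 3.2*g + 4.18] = -29.7*g^2 + 5.76*g - 3.2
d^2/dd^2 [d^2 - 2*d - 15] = 2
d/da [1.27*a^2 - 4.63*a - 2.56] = 2.54*a - 4.63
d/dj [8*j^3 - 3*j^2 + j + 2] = 24*j^2 - 6*j + 1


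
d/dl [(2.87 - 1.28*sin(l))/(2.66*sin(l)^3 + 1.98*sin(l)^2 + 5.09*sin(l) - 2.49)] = (6.8096*sin(l)^3 - 20.3682*sin(l)^2 - 11.3652*sin(l) - 11.4211)*cos(l)/(7.0756*sin(l)^6 + 10.5336*sin(l)^5 + 30.9992*sin(l)^4 + 6.9096*sin(l)^3 + 16.0477*sin(l)^2 - 25.3482*sin(l) + 6.2001)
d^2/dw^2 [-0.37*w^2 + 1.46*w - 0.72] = -0.740000000000000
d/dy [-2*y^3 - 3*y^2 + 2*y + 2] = -6*y^2 - 6*y + 2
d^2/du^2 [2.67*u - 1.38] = 0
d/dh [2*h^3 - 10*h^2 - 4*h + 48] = 6*h^2 - 20*h - 4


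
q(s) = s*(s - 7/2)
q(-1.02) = 4.61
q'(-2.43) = -8.36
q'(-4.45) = -12.40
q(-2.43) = 14.41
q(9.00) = 49.50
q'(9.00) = 14.50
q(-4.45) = 35.38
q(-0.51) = 2.05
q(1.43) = -2.96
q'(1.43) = -0.64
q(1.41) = -2.95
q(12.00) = 102.00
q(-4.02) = 30.23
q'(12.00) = 20.50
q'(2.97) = 2.44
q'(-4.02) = -11.54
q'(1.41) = -0.68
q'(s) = 2*s - 7/2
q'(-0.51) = -4.52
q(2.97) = -1.57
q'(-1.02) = -5.54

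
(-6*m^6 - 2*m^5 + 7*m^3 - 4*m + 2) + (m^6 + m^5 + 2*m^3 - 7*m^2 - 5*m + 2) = -5*m^6 - m^5 + 9*m^3 - 7*m^2 - 9*m + 4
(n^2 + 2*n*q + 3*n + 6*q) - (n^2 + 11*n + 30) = 2*n*q - 8*n + 6*q - 30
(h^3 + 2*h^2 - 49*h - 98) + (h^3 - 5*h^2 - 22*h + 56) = 2*h^3 - 3*h^2 - 71*h - 42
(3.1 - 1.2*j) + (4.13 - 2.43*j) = 7.23 - 3.63*j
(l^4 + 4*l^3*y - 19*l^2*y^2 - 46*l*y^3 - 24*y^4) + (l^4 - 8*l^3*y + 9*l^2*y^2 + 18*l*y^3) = 2*l^4 - 4*l^3*y - 10*l^2*y^2 - 28*l*y^3 - 24*y^4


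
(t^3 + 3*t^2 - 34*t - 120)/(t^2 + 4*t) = t - 1 - 30/t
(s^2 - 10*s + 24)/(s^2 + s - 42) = (s - 4)/(s + 7)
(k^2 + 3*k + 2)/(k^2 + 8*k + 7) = (k + 2)/(k + 7)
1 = 1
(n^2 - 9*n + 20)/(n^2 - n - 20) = (n - 4)/(n + 4)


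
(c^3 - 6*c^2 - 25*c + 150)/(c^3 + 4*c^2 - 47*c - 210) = (c^2 - 11*c + 30)/(c^2 - c - 42)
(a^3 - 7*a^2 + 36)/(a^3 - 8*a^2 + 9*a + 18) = (a + 2)/(a + 1)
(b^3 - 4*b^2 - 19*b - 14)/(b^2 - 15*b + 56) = (b^2 + 3*b + 2)/(b - 8)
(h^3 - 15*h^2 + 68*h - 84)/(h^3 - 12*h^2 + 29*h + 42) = (h - 2)/(h + 1)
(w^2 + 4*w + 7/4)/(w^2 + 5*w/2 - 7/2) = (w + 1/2)/(w - 1)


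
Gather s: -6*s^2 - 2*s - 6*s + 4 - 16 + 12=-6*s^2 - 8*s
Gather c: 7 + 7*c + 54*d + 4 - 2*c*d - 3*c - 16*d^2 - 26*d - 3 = c*(4 - 2*d) - 16*d^2 + 28*d + 8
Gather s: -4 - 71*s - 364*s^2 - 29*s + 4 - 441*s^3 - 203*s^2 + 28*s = -441*s^3 - 567*s^2 - 72*s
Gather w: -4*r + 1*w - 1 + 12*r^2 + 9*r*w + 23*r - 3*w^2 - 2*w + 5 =12*r^2 + 19*r - 3*w^2 + w*(9*r - 1) + 4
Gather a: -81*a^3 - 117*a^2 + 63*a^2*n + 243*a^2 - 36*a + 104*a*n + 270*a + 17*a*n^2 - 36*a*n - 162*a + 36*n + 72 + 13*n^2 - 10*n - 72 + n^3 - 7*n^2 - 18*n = -81*a^3 + a^2*(63*n + 126) + a*(17*n^2 + 68*n + 72) + n^3 + 6*n^2 + 8*n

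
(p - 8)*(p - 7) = p^2 - 15*p + 56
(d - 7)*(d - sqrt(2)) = d^2 - 7*d - sqrt(2)*d + 7*sqrt(2)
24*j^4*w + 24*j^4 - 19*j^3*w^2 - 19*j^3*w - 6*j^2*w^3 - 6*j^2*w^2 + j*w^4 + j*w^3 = (-8*j + w)*(-j + w)*(3*j + w)*(j*w + j)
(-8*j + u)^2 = 64*j^2 - 16*j*u + u^2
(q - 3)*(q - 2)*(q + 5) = q^3 - 19*q + 30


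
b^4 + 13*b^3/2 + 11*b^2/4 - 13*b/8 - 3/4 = (b - 1/2)*(b + 1/2)^2*(b + 6)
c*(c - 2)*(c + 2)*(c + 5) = c^4 + 5*c^3 - 4*c^2 - 20*c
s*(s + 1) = s^2 + s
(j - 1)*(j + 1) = j^2 - 1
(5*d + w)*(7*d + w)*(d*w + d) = 35*d^3*w + 35*d^3 + 12*d^2*w^2 + 12*d^2*w + d*w^3 + d*w^2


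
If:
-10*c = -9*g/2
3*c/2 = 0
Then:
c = 0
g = 0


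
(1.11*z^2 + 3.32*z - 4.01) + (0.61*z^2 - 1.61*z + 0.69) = 1.72*z^2 + 1.71*z - 3.32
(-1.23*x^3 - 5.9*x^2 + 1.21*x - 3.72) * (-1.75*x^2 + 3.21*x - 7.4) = 2.1525*x^5 + 6.3767*x^4 - 11.9545*x^3 + 54.0541*x^2 - 20.8952*x + 27.528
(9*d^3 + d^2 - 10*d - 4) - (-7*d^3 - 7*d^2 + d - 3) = 16*d^3 + 8*d^2 - 11*d - 1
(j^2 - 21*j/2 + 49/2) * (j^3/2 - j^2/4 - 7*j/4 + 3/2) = j^5/2 - 11*j^4/2 + 105*j^3/8 + 55*j^2/4 - 469*j/8 + 147/4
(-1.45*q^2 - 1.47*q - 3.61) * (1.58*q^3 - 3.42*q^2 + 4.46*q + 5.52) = -2.291*q^5 + 2.6364*q^4 - 7.1434*q^3 - 2.214*q^2 - 24.215*q - 19.9272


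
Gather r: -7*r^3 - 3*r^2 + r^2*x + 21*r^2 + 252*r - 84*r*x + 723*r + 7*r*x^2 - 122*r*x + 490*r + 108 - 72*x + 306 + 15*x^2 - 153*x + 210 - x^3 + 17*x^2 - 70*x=-7*r^3 + r^2*(x + 18) + r*(7*x^2 - 206*x + 1465) - x^3 + 32*x^2 - 295*x + 624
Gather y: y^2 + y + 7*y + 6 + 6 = y^2 + 8*y + 12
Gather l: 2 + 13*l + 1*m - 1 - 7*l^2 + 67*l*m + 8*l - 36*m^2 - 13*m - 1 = -7*l^2 + l*(67*m + 21) - 36*m^2 - 12*m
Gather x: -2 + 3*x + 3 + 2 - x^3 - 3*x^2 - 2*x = -x^3 - 3*x^2 + x + 3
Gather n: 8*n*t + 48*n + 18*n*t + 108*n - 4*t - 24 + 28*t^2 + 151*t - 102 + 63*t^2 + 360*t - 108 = n*(26*t + 156) + 91*t^2 + 507*t - 234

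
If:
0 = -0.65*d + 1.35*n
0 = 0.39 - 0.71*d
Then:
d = 0.55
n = 0.26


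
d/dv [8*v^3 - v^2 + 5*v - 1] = 24*v^2 - 2*v + 5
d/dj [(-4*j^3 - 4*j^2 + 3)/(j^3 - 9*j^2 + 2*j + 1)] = (40*j^4 - 16*j^3 - 29*j^2 + 46*j - 6)/(j^6 - 18*j^5 + 85*j^4 - 34*j^3 - 14*j^2 + 4*j + 1)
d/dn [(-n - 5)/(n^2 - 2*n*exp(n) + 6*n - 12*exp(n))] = (-n^2 + 2*n*exp(n) - 6*n - 2*(n + 5)*(n*exp(n) - n + 7*exp(n) - 3) + 12*exp(n))/(n^2 - 2*n*exp(n) + 6*n - 12*exp(n))^2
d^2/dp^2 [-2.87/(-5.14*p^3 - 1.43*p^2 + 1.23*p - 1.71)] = (-(88.5108*p + 8.2082)*(5.14*p^3 + 1.43*p^2 - 1.23*p + 1.71) + 2.87*(15.42*p^2 + 2.86*p - 1.23)*(30.84*p^2 + 5.72*p - 2.46))/(5.14*p^3 + 1.43*p^2 - 1.23*p + 1.71)^3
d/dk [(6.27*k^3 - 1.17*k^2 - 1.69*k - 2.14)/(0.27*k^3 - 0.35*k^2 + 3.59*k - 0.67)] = (-1.8786*k^4 + 45.9312*k^3 - 15.6611*k^2 + 0.0697999999999999*k + 8.8149)/(0.0729*k^6 - 0.189*k^5 + 2.0611*k^4 - 2.8748*k^3 + 13.3571*k^2 - 4.8106*k + 0.4489)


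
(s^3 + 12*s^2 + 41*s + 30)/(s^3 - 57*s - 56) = (s^2 + 11*s + 30)/(s^2 - s - 56)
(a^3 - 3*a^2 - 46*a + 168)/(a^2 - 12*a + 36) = (a^2 + 3*a - 28)/(a - 6)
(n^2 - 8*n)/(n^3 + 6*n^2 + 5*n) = (n - 8)/(n^2 + 6*n + 5)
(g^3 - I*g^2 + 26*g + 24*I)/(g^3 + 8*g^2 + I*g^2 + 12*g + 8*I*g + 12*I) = (g^2 - 2*I*g + 24)/(g^2 + 8*g + 12)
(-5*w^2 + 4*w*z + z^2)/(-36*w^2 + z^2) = (5*w^2 - 4*w*z - z^2)/(36*w^2 - z^2)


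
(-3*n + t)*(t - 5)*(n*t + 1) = -3*n^2*t^2 + 15*n^2*t + n*t^3 - 5*n*t^2 - 3*n*t + 15*n + t^2 - 5*t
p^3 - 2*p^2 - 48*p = p*(p - 8)*(p + 6)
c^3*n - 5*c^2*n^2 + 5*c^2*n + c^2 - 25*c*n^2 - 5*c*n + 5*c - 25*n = (c + 5)*(c - 5*n)*(c*n + 1)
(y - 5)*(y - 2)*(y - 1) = y^3 - 8*y^2 + 17*y - 10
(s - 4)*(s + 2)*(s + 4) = s^3 + 2*s^2 - 16*s - 32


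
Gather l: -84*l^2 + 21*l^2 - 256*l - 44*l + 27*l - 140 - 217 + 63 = -63*l^2 - 273*l - 294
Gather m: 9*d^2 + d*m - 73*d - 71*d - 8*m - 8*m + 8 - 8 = 9*d^2 - 144*d + m*(d - 16)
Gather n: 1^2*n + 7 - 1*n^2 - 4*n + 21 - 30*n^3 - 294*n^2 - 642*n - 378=-30*n^3 - 295*n^2 - 645*n - 350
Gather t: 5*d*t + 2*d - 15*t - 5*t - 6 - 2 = 2*d + t*(5*d - 20) - 8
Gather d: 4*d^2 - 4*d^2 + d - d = 0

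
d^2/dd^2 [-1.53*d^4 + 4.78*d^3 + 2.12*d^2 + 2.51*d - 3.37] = -18.36*d^2 + 28.68*d + 4.24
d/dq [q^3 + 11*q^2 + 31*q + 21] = 3*q^2 + 22*q + 31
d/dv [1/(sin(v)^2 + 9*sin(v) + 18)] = -(2*sin(v) + 9)*cos(v)/(sin(v)^2 + 9*sin(v) + 18)^2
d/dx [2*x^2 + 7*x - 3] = 4*x + 7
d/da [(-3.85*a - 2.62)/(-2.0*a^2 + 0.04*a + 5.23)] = (7.7*a^2 - 0.154*a - (3.85*a + 2.62)*(4.0*a - 0.04) - 20.1355)/(-2.0*a^2 + 0.04*a + 5.23)^2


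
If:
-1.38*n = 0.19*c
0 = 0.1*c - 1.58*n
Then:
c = 0.00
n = 0.00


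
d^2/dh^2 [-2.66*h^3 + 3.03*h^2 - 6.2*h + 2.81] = 6.06 - 15.96*h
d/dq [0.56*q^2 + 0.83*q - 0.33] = 1.12*q + 0.83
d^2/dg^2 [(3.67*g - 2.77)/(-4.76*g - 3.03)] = (231.386456 - 2.8421709430404e-14*g)/(4.76*g + 3.03)^3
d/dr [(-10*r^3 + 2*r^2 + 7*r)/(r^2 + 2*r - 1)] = (-10*r^4 - 40*r^3 + 27*r^2 - 4*r - 7)/(r^4 + 4*r^3 + 2*r^2 - 4*r + 1)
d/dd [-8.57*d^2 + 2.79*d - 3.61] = 2.79 - 17.14*d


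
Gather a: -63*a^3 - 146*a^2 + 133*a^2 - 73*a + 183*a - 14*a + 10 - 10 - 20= -63*a^3 - 13*a^2 + 96*a - 20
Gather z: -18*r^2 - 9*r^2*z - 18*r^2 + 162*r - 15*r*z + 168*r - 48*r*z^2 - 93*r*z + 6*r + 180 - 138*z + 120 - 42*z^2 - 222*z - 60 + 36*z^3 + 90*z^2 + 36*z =-36*r^2 + 336*r + 36*z^3 + z^2*(48 - 48*r) + z*(-9*r^2 - 108*r - 324) + 240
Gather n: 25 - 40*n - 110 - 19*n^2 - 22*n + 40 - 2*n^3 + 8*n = -2*n^3 - 19*n^2 - 54*n - 45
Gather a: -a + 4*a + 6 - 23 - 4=3*a - 21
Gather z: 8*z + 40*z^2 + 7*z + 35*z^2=75*z^2 + 15*z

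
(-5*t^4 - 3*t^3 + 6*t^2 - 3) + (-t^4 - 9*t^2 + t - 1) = -6*t^4 - 3*t^3 - 3*t^2 + t - 4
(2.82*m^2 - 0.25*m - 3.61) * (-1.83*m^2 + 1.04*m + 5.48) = -5.1606*m^4 + 3.3903*m^3 + 21.7999*m^2 - 5.1244*m - 19.7828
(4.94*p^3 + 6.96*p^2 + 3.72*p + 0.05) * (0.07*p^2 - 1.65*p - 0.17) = 0.3458*p^5 - 7.6638*p^4 - 12.0634*p^3 - 7.3177*p^2 - 0.7149*p - 0.0085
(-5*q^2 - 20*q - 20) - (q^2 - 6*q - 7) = -6*q^2 - 14*q - 13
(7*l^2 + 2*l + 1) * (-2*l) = -14*l^3 - 4*l^2 - 2*l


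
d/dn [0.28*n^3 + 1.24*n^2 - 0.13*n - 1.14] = 0.84*n^2 + 2.48*n - 0.13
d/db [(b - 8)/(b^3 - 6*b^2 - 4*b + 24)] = (b^3 - 6*b^2 - 4*b + (b - 8)*(-3*b^2 + 12*b + 4) + 24)/(b^3 - 6*b^2 - 4*b + 24)^2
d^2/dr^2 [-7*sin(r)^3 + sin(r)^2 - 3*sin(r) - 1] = 63*sin(r)^3 - 4*sin(r)^2 - 39*sin(r) + 2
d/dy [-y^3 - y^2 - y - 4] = -3*y^2 - 2*y - 1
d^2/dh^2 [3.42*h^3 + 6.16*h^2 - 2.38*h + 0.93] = 20.52*h + 12.32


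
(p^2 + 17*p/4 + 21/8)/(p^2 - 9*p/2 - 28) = (p + 3/4)/(p - 8)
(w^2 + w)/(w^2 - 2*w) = (w + 1)/(w - 2)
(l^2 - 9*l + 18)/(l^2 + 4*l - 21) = (l - 6)/(l + 7)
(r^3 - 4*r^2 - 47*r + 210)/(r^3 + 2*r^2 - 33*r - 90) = (r^2 + 2*r - 35)/(r^2 + 8*r + 15)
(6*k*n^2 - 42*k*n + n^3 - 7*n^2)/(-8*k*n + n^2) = (-6*k*n + 42*k - n^2 + 7*n)/(8*k - n)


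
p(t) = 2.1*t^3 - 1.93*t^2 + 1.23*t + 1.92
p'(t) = 6.3*t^2 - 3.86*t + 1.23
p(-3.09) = -82.27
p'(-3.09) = 73.31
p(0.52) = 2.33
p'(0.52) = 0.93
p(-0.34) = 1.20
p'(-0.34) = 3.27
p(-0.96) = -2.90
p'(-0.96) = 10.74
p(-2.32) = -37.54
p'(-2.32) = 44.09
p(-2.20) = -32.49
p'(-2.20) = 40.21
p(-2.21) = -32.89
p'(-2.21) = 40.53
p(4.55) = 165.37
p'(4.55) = 114.09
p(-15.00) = -7538.28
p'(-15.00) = 1476.63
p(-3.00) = -75.84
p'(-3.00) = 69.51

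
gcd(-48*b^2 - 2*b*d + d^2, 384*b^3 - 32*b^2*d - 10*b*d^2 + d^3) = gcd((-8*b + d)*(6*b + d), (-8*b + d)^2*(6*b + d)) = 48*b^2 + 2*b*d - d^2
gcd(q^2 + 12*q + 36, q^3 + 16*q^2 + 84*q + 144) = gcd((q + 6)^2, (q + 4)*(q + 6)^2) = q^2 + 12*q + 36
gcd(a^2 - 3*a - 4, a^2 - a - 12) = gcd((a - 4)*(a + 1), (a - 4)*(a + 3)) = a - 4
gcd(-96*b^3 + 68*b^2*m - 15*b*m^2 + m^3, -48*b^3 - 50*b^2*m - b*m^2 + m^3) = 8*b - m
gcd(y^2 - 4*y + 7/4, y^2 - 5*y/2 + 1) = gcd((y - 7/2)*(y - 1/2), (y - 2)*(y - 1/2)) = y - 1/2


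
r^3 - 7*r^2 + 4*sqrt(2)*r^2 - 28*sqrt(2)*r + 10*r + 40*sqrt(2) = (r - 5)*(r - 2)*(r + 4*sqrt(2))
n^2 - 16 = (n - 4)*(n + 4)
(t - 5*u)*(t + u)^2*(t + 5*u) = t^4 + 2*t^3*u - 24*t^2*u^2 - 50*t*u^3 - 25*u^4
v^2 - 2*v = v*(v - 2)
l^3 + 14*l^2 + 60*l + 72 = (l + 2)*(l + 6)^2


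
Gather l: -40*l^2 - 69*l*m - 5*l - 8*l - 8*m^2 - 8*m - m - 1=-40*l^2 + l*(-69*m - 13) - 8*m^2 - 9*m - 1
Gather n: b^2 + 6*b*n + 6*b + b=b^2 + 6*b*n + 7*b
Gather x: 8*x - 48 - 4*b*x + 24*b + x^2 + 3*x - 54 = 24*b + x^2 + x*(11 - 4*b) - 102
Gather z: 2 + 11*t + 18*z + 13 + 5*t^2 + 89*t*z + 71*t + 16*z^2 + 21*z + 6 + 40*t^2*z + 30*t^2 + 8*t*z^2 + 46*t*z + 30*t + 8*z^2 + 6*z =35*t^2 + 112*t + z^2*(8*t + 24) + z*(40*t^2 + 135*t + 45) + 21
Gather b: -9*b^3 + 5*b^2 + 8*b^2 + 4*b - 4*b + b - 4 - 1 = -9*b^3 + 13*b^2 + b - 5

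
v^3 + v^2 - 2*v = v*(v - 1)*(v + 2)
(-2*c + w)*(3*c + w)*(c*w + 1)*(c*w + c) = -6*c^4*w^2 - 6*c^4*w + c^3*w^3 + c^3*w^2 - 6*c^3*w - 6*c^3 + c^2*w^4 + c^2*w^3 + c^2*w^2 + c^2*w + c*w^3 + c*w^2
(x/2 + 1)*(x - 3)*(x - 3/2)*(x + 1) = x^4/2 - 3*x^3/4 - 7*x^2/2 + 9*x/4 + 9/2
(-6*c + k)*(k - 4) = -6*c*k + 24*c + k^2 - 4*k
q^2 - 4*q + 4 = (q - 2)^2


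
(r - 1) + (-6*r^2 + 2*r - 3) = -6*r^2 + 3*r - 4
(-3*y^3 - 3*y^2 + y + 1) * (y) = -3*y^4 - 3*y^3 + y^2 + y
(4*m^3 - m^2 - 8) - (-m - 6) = 4*m^3 - m^2 + m - 2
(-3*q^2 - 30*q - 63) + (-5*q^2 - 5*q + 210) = -8*q^2 - 35*q + 147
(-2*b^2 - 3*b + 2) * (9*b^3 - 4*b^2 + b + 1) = -18*b^5 - 19*b^4 + 28*b^3 - 13*b^2 - b + 2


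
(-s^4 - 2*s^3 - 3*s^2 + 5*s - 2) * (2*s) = -2*s^5 - 4*s^4 - 6*s^3 + 10*s^2 - 4*s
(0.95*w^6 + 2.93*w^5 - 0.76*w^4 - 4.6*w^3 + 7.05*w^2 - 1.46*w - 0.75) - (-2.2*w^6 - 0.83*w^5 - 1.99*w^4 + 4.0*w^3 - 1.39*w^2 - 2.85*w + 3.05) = 3.15*w^6 + 3.76*w^5 + 1.23*w^4 - 8.6*w^3 + 8.44*w^2 + 1.39*w - 3.8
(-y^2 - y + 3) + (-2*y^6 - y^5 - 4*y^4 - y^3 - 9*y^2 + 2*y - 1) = -2*y^6 - y^5 - 4*y^4 - y^3 - 10*y^2 + y + 2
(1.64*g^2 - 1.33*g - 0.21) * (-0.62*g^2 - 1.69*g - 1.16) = -1.0168*g^4 - 1.947*g^3 + 0.4755*g^2 + 1.8977*g + 0.2436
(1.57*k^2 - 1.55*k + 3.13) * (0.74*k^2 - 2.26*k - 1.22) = 1.1618*k^4 - 4.6952*k^3 + 3.9038*k^2 - 5.1828*k - 3.8186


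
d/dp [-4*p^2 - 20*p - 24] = -8*p - 20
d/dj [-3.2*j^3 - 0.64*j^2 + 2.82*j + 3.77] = -9.6*j^2 - 1.28*j + 2.82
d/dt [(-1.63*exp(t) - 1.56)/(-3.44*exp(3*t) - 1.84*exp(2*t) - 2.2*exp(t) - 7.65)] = (-11.2144*exp(3*t) - 19.0984*exp(2*t) - 5.7408*exp(t) + 9.0375)*exp(t)/(11.8336*exp(6*t) + 12.6592*exp(5*t) + 18.5216*exp(4*t) + 60.728*exp(3*t) + 32.992*exp(2*t) + 33.66*exp(t) + 58.5225)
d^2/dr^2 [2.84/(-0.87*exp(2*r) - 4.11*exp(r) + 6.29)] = (-2.84*(1.74*exp(r) + 4.11)*(3.48*exp(r) + 8.22)*exp(r) + (9.8832*exp(r) + 11.6724)*(0.87*exp(2*r) + 4.11*exp(r) - 6.29))*exp(r)/(0.87*exp(2*r) + 4.11*exp(r) - 6.29)^3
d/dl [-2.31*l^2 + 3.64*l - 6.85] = 3.64 - 4.62*l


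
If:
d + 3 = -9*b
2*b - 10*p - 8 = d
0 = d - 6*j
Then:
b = 10*p/11 + 5/11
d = -90*p/11 - 78/11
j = -15*p/11 - 13/11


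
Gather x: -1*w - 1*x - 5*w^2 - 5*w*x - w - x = -5*w^2 - 2*w + x*(-5*w - 2)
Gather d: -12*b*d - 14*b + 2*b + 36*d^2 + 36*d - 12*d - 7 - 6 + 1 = -12*b + 36*d^2 + d*(24 - 12*b) - 12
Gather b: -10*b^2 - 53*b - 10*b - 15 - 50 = -10*b^2 - 63*b - 65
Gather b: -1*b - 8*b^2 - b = -8*b^2 - 2*b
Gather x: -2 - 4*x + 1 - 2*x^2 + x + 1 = -2*x^2 - 3*x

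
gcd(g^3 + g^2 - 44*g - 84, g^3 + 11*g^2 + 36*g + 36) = g^2 + 8*g + 12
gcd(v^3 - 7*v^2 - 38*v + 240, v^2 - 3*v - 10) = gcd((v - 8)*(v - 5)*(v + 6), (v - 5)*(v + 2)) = v - 5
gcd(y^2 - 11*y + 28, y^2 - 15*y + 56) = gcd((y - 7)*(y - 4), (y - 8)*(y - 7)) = y - 7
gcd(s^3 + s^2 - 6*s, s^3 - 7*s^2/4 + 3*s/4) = s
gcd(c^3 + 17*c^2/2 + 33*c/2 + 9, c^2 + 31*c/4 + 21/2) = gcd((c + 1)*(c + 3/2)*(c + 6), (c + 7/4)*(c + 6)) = c + 6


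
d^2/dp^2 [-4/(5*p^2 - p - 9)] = 8*(-25*p^2 + 5*p + (10*p - 1)^2 + 45)/(-5*p^2 + p + 9)^3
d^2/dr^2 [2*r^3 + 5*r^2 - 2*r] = 12*r + 10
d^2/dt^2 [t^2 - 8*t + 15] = 2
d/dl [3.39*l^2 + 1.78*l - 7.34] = 6.78*l + 1.78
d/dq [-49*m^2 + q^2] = 2*q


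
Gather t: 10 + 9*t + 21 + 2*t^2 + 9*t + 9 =2*t^2 + 18*t + 40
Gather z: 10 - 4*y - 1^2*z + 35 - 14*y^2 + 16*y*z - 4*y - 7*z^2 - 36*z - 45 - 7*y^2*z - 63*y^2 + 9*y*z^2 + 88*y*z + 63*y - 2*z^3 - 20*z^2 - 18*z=-77*y^2 + 55*y - 2*z^3 + z^2*(9*y - 27) + z*(-7*y^2 + 104*y - 55)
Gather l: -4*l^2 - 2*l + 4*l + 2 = -4*l^2 + 2*l + 2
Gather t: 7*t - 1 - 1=7*t - 2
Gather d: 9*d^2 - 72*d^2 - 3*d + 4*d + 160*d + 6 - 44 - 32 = -63*d^2 + 161*d - 70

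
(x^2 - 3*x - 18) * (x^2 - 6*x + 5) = x^4 - 9*x^3 + 5*x^2 + 93*x - 90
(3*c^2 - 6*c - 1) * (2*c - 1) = 6*c^3 - 15*c^2 + 4*c + 1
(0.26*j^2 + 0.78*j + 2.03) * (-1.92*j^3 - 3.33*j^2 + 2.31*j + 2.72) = -0.4992*j^5 - 2.3634*j^4 - 5.8944*j^3 - 4.2509*j^2 + 6.8109*j + 5.5216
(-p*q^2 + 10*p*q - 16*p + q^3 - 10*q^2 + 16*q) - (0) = -p*q^2 + 10*p*q - 16*p + q^3 - 10*q^2 + 16*q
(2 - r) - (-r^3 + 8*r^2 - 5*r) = r^3 - 8*r^2 + 4*r + 2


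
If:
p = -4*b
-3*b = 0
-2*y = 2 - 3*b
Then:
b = 0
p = 0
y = -1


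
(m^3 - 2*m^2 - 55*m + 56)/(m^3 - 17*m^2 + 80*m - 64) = (m + 7)/(m - 8)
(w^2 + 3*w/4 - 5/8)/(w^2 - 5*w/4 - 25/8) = (2*w - 1)/(2*w - 5)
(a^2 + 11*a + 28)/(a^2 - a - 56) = (a + 4)/(a - 8)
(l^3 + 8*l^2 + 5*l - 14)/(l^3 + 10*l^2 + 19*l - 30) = (l^2 + 9*l + 14)/(l^2 + 11*l + 30)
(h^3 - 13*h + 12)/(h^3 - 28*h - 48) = (-h^3 + 13*h - 12)/(-h^3 + 28*h + 48)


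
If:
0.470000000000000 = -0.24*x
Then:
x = -1.96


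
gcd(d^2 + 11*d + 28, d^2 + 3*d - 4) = d + 4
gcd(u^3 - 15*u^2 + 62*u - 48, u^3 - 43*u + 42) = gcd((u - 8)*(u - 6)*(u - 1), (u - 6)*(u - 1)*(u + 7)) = u^2 - 7*u + 6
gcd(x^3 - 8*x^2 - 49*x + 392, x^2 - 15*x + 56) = x^2 - 15*x + 56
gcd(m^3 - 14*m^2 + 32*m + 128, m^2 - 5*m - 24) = m - 8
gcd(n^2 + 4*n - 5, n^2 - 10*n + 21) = 1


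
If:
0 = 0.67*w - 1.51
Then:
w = 2.25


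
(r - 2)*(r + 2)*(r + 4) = r^3 + 4*r^2 - 4*r - 16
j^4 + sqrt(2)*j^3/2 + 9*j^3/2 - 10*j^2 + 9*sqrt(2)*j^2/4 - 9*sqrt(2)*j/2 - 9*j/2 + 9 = (j - 3/2)*(j + 6)*(j - sqrt(2)/2)*(j + sqrt(2))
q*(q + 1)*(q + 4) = q^3 + 5*q^2 + 4*q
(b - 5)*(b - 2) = b^2 - 7*b + 10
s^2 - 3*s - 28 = (s - 7)*(s + 4)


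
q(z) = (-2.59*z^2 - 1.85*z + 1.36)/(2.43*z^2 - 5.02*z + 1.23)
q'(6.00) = 0.16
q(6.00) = -1.76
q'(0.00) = 3.01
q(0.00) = 1.11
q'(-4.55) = 0.08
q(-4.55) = -0.59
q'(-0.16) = 1.61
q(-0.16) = 0.76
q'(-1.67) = 0.28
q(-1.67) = -0.17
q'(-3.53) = 0.11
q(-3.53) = -0.50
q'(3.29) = 1.25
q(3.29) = -2.97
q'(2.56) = 4.64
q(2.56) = -4.73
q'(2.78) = 2.83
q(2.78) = -3.93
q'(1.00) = 4.90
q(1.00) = 2.26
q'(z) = (5.02 - 4.86*z)*(-2.59*z^2 - 1.85*z + 1.36)/(2.43*z^2 - 5.02*z + 1.23)^2 + (-5.18*z - 1.85)/(2.43*z^2 - 5.02*z + 1.23) = (17.4973*z^2 - 12.981*z + 4.5517)/(5.9049*z^4 - 24.3972*z^3 + 31.1782*z^2 - 12.3492*z + 1.5129)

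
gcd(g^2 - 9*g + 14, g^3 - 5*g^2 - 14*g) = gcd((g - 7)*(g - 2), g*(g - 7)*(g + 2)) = g - 7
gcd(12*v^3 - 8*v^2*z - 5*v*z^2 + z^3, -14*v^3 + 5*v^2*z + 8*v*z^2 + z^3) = -2*v^2 + v*z + z^2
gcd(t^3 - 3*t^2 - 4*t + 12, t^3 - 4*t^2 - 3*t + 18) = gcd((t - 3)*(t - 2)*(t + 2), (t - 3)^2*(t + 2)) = t^2 - t - 6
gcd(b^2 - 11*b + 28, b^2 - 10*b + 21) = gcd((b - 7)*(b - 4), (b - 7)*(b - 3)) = b - 7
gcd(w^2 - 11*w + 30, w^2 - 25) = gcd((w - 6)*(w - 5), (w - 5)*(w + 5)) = w - 5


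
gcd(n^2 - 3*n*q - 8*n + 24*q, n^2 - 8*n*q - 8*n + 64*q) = n - 8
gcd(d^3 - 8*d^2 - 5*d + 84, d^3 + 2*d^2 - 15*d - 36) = d^2 - d - 12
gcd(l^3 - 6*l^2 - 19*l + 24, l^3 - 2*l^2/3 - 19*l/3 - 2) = 1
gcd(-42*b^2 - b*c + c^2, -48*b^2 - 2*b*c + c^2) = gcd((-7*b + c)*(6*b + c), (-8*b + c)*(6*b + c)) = 6*b + c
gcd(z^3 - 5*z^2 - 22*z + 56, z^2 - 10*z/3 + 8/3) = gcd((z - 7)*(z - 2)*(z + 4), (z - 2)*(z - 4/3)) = z - 2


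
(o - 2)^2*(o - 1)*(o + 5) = o^4 - 17*o^2 + 36*o - 20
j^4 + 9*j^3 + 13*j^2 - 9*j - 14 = (j - 1)*(j + 1)*(j + 2)*(j + 7)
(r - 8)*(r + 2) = r^2 - 6*r - 16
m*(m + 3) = m^2 + 3*m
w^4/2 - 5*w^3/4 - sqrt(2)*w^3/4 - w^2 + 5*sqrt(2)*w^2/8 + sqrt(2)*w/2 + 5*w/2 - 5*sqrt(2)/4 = (w/2 + sqrt(2)/2)*(w - 5/2)*(w - sqrt(2))*(w - sqrt(2)/2)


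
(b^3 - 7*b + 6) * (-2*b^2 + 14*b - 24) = -2*b^5 + 14*b^4 - 10*b^3 - 110*b^2 + 252*b - 144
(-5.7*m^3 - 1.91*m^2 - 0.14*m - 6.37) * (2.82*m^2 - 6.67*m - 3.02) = -16.074*m^5 + 32.6328*m^4 + 29.5589*m^3 - 11.2614*m^2 + 42.9107*m + 19.2374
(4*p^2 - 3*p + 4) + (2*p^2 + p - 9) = 6*p^2 - 2*p - 5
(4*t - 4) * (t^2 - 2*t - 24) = 4*t^3 - 12*t^2 - 88*t + 96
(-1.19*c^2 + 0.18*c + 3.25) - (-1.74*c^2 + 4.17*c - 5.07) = 0.55*c^2 - 3.99*c + 8.32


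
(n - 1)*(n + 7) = n^2 + 6*n - 7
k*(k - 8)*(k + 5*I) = k^3 - 8*k^2 + 5*I*k^2 - 40*I*k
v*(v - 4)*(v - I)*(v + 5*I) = v^4 - 4*v^3 + 4*I*v^3 + 5*v^2 - 16*I*v^2 - 20*v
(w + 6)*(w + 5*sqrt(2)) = w^2 + 6*w + 5*sqrt(2)*w + 30*sqrt(2)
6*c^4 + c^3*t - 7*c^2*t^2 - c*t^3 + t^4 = (-3*c + t)*(-c + t)*(c + t)*(2*c + t)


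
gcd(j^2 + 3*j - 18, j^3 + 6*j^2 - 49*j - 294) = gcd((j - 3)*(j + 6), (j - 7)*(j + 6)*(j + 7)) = j + 6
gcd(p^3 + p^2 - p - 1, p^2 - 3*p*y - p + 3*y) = p - 1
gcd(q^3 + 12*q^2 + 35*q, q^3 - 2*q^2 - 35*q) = q^2 + 5*q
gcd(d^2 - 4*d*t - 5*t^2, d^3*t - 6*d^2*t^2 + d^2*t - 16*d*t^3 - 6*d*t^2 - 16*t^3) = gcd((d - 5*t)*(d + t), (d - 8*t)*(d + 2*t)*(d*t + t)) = 1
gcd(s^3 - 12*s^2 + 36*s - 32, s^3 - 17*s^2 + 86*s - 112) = s^2 - 10*s + 16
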